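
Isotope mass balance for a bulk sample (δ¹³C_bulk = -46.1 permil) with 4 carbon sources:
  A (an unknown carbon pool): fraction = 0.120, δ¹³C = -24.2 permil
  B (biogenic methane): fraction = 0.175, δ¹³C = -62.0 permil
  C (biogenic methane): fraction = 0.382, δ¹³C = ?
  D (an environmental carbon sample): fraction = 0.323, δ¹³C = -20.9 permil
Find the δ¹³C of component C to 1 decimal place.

-67.0 permil

Isotope mass balance: δ_bulk = Σ fᵢ·δᵢ.
-46.1 = 0.120×(-24.2) + 0.175×(-62.0) + 0.382×δ_C + 0.323×(-20.9)
0.382·δ_C = -46.1 − (-20.505) = -25.595
δ_C = -25.595 / 0.382 = -67.00 permil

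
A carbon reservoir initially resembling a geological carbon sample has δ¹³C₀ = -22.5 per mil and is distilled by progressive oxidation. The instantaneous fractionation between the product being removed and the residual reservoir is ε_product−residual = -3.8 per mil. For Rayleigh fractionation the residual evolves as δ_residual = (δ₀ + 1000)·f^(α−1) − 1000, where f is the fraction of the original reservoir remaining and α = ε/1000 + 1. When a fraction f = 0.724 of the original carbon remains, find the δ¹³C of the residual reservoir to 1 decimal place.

-21.3 per mil

Rayleigh residual: δ_res = (δ₀ + 1000)·f^(α−1) − 1000
α = ε/1000 + 1 = 0.99620, so α − 1 = -0.00380
f^(α−1) = 0.724^(-0.00380) = 1.001228
δ_res = (-22.5 + 1000) × 1.001228 − 1000 = 978.700 − 1000 = -21.30 per mil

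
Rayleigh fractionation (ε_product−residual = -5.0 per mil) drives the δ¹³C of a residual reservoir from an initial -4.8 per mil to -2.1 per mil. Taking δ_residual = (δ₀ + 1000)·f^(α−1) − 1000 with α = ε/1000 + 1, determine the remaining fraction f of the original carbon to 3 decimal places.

0.582

α − 1 = ε/1000 = -0.0050
(δ_res + 1000)/(δ₀ + 1000) = (-2.1 + 1000)/(-4.8 + 1000) = 997.9/995.2 = 1.002713
f = 1.002713^(1/-0.0050) = exp(ln(1.002713)/-0.0050) = exp(0.00271/-0.0050)
f = exp(-0.5419) = 0.5817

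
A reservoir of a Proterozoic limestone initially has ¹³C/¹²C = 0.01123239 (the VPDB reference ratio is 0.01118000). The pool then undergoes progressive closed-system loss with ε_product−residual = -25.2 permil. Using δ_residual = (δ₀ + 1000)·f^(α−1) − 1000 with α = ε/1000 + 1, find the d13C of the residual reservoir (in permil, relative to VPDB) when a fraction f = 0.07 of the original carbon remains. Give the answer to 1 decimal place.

74.3 permil

δ₀ = (0.01123239/0.01118000 − 1)×1000 = (1.004686 − 1)×1000 = 4.686 permil
α − 1 = ε/1000 = -0.0252
f^(α−1) = 0.07^(-0.0252) = 1.069310
δ_res = (4.686 + 1000) × 1.069310 − 1000 = 1074.321 − 1000 = 74.32 permil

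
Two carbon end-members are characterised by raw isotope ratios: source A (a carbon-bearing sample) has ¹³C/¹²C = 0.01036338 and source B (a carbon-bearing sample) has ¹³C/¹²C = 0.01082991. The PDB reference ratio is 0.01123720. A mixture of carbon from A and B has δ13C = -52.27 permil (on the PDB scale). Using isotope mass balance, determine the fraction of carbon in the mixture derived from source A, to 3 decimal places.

0.386

δ_A = (0.01036338/0.01123720 − 1)×1000 = (0.922239 − 1)×1000 = -77.761 permil
δ_B = (0.01082991/0.01123720 − 1)×1000 = (0.963755 − 1)×1000 = -36.245 permil
f_A = (δ_mix − δ_B)/(δ_A − δ_B) = (-52.27 − (-36.245))/(-77.761 − (-36.245))
f_A = -16.025 / -41.517 = 0.3860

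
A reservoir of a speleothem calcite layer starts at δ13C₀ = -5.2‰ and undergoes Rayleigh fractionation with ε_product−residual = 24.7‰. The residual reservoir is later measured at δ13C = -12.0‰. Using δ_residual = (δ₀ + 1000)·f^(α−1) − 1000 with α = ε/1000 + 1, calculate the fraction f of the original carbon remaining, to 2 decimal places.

α − 1 = ε/1000 = 0.0247
(δ_res + 1000)/(δ₀ + 1000) = (-12.0 + 1000)/(-5.2 + 1000) = 988.0/994.8 = 0.993164
f = 0.993164^(1/0.0247) = exp(ln(0.993164)/0.0247) = exp(-0.00686/0.0247)
f = exp(-0.2777) = 0.7575

0.76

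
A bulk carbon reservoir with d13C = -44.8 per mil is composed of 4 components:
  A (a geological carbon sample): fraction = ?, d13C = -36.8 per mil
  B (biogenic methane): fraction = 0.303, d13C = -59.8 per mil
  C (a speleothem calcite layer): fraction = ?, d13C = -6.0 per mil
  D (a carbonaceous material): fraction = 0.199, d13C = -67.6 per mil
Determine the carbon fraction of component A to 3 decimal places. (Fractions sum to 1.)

0.332

Let f_A and f_C be the unknown fractions; fractions sum to 1 so f_A + f_C = 0.498.
Mass balance: Σ fᵢ·δᵢ = δ_bulk ⇒ f_A·(-36.8) + f_C·(-6.0) = -44.8 − (-31.572) = -13.228
Substitute f_C = 0.498 − f_A:
f_A·(-36.8 − -6.0) = -13.228 − 0.498×(-6.0) = -10.240
f_A = -10.240 / -30.8 = 0.3325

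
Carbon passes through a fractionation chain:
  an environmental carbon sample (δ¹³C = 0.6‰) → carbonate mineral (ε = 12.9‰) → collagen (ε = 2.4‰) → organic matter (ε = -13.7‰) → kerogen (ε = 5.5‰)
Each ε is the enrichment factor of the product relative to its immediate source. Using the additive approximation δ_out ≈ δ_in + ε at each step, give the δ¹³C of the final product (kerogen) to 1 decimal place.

7.7‰

step 1: δ ≈ 0.6 + (12.9) = 13.5‰
step 2: δ ≈ 13.5 + (2.4) = 15.9‰
step 3: δ ≈ 15.9 + (-13.7) = 2.2‰
step 4: δ ≈ 2.2 + (5.5) = 7.7‰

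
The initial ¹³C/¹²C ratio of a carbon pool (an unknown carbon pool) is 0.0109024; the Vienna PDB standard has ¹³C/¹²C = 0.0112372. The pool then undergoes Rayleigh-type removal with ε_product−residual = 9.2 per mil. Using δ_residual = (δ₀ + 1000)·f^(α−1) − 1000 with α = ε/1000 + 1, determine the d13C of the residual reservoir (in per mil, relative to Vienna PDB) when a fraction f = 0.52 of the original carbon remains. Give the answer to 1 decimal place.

δ₀ = (0.0109024/0.0112372 − 1)×1000 = (0.970206 − 1)×1000 = -29.794 per mil
α − 1 = ε/1000 = 0.0092
f^(α−1) = 0.52^(0.0092) = 0.994002
δ_res = (-29.794 + 1000) × 0.994002 − 1000 = 964.387 − 1000 = -35.61 per mil

-35.6 per mil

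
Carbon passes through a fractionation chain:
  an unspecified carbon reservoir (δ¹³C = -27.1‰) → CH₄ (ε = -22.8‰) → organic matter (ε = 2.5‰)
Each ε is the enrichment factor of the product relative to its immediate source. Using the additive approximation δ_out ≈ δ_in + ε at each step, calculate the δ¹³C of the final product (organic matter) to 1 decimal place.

step 1: δ ≈ -27.1 + (-22.8) = -49.9‰
step 2: δ ≈ -49.9 + (2.5) = -47.4‰

-47.4‰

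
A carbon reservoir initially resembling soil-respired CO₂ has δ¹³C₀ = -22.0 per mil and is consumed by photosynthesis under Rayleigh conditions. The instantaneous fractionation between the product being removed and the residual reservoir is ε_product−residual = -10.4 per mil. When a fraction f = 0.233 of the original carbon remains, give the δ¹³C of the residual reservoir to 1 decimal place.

Rayleigh residual: δ_res = (δ₀ + 1000)·f^(α−1) − 1000
α = ε/1000 + 1 = 0.98960, so α − 1 = -0.01040
f^(α−1) = 0.233^(-0.01040) = 1.015265
δ_res = (-22.0 + 1000) × 1.015265 − 1000 = 992.929 − 1000 = -7.07 per mil

-7.1 per mil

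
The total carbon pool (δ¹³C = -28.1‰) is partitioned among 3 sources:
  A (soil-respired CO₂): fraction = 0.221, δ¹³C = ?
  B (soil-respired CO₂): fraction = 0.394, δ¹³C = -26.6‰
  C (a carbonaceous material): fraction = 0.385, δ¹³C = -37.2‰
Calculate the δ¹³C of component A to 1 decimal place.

Isotope mass balance: δ_bulk = Σ fᵢ·δᵢ.
-28.1 = 0.221×δ_A + 0.394×(-26.6) + 0.385×(-37.2)
0.221·δ_A = -28.1 − (-24.802) = -3.298
δ_A = -3.298 / 0.221 = -14.92‰

-14.9‰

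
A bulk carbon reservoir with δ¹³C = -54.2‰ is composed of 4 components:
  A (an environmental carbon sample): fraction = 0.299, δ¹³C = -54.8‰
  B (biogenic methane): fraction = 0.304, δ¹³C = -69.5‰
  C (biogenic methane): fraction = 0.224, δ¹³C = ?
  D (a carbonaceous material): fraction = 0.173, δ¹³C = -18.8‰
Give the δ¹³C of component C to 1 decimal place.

Isotope mass balance: δ_bulk = Σ fᵢ·δᵢ.
-54.2 = 0.299×(-54.8) + 0.304×(-69.5) + 0.224×δ_C + 0.173×(-18.8)
0.224·δ_C = -54.2 − (-40.766) = -13.434
δ_C = -13.434 / 0.224 = -59.98‰

-60.0‰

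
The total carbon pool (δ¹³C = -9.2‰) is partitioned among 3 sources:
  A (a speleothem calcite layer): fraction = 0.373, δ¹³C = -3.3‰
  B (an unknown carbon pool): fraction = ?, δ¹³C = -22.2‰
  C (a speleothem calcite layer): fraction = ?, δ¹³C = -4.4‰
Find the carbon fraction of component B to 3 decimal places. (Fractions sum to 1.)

0.293

Let f_B and f_C be the unknown fractions; fractions sum to 1 so f_B + f_C = 0.627.
Mass balance: Σ fᵢ·δᵢ = δ_bulk ⇒ f_B·(-22.2) + f_C·(-4.4) = -9.2 − (-1.231) = -7.969
Substitute f_C = 0.627 − f_B:
f_B·(-22.2 − -4.4) = -7.969 − 0.627×(-4.4) = -5.210
f_B = -5.210 / -17.8 = 0.2927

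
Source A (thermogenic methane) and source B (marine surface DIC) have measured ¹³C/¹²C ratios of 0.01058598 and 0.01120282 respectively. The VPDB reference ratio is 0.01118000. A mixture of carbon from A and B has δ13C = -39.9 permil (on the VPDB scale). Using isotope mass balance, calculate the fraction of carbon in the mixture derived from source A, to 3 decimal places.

δ_A = (0.01058598/0.01118000 − 1)×1000 = (0.946868 − 1)×1000 = -53.132 permil
δ_B = (0.01120282/0.01118000 − 1)×1000 = (1.002041 − 1)×1000 = 2.041 permil
f_A = (δ_mix − δ_B)/(δ_A − δ_B) = (-39.9 − (2.041))/(-53.132 − (2.041))
f_A = -41.941 / -55.174 = 0.7602

0.760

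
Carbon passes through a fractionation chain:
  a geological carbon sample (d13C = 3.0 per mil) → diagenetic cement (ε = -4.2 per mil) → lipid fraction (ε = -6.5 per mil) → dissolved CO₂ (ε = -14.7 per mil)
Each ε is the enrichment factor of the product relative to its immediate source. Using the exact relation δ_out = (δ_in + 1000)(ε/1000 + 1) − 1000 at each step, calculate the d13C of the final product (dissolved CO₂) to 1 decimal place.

-22.3 per mil

step 1: δ = (3.00 + 1000)·(-4.2/1000 + 1) − 1000 = -1.21 per mil
step 2: δ = (-1.21 + 1000)·(-6.5/1000 + 1) − 1000 = -7.70 per mil
step 3: δ = (-7.70 + 1000)·(-14.7/1000 + 1) − 1000 = -22.29 per mil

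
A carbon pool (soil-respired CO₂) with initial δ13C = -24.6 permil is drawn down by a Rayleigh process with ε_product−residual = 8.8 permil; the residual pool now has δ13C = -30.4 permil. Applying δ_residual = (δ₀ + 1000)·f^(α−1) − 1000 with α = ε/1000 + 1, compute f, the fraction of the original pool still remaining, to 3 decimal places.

α − 1 = ε/1000 = 0.0088
(δ_res + 1000)/(δ₀ + 1000) = (-30.4 + 1000)/(-24.6 + 1000) = 969.6/975.4 = 0.994054
f = 0.994054^(1/0.0088) = exp(ln(0.994054)/0.0088) = exp(-0.00596/0.0088)
f = exp(-0.6777) = 0.5078

0.508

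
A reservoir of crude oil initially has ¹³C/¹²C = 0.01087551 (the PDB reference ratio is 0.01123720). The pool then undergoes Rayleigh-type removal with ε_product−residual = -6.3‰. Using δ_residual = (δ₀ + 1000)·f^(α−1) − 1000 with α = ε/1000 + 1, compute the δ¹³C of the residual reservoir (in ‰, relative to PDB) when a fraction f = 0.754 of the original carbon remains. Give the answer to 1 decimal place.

δ₀ = (0.01087551/0.01123720 − 1)×1000 = (0.967813 − 1)×1000 = -32.187‰
α − 1 = ε/1000 = -0.0063
f^(α−1) = 0.754^(-0.0063) = 1.001780
δ_res = (-32.187 + 1000) × 1.001780 − 1000 = 969.536 − 1000 = -30.46‰

-30.5‰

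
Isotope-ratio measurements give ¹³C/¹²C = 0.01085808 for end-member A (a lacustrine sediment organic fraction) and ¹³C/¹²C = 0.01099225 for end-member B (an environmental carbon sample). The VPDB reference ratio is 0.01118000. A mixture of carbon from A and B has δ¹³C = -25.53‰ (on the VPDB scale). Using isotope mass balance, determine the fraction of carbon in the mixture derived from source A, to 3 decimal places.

δ_A = (0.01085808/0.01118000 − 1)×1000 = (0.971206 − 1)×1000 = -28.794‰
δ_B = (0.01099225/0.01118000 − 1)×1000 = (0.983207 − 1)×1000 = -16.793‰
f_A = (δ_mix − δ_B)/(δ_A − δ_B) = (-25.53 − (-16.793))/(-28.794 − (-16.793))
f_A = -8.737 / -12.001 = 0.7280

0.728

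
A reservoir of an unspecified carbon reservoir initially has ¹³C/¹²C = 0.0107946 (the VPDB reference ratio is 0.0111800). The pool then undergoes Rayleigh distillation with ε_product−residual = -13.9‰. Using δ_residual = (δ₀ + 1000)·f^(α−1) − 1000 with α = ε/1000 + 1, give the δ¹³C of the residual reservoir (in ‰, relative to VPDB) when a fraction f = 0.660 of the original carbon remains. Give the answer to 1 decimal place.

δ₀ = (0.0107946/0.0111800 − 1)×1000 = (0.965528 − 1)×1000 = -34.472‰
α − 1 = ε/1000 = -0.0139
f^(α−1) = 0.660^(-0.0139) = 1.005792
δ_res = (-34.472 + 1000) × 1.005792 − 1000 = 971.120 − 1000 = -28.88‰

-28.9‰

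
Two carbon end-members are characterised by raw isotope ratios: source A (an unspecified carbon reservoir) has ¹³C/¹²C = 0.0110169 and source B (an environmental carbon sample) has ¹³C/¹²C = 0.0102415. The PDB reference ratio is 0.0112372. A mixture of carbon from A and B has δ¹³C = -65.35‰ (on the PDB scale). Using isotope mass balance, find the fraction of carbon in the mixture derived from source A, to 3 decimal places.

0.337

δ_A = (0.0110169/0.0112372 − 1)×1000 = (0.980395 − 1)×1000 = -19.605‰
δ_B = (0.0102415/0.0112372 − 1)×1000 = (0.911393 − 1)×1000 = -88.607‰
f_A = (δ_mix − δ_B)/(δ_A − δ_B) = (-65.35 − (-88.607))/(-19.605 − (-88.607))
f_A = 23.257 / 69.003 = 0.3371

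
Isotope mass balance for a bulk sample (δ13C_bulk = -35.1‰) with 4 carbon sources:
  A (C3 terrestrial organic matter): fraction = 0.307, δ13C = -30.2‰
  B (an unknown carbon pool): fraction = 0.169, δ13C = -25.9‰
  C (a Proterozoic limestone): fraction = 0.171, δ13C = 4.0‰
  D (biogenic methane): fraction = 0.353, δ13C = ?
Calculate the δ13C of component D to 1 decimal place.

Isotope mass balance: δ_bulk = Σ fᵢ·δᵢ.
-35.1 = 0.307×(-30.2) + 0.169×(-25.9) + 0.171×(4.0) + 0.353×δ_D
0.353·δ_D = -35.1 − (-12.965) = -22.136
δ_D = -22.136 / 0.353 = -62.71‰

-62.7‰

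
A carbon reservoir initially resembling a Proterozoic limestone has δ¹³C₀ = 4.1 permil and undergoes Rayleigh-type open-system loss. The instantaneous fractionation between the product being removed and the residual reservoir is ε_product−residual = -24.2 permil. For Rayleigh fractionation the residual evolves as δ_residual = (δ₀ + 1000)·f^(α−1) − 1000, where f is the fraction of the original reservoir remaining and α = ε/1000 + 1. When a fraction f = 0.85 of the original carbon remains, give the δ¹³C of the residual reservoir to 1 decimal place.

8.1 permil

Rayleigh residual: δ_res = (δ₀ + 1000)·f^(α−1) − 1000
α = ε/1000 + 1 = 0.97580, so α − 1 = -0.02420
f^(α−1) = 0.85^(-0.02420) = 1.003941
δ_res = (4.1 + 1000) × 1.003941 − 1000 = 1008.057 − 1000 = 8.06 permil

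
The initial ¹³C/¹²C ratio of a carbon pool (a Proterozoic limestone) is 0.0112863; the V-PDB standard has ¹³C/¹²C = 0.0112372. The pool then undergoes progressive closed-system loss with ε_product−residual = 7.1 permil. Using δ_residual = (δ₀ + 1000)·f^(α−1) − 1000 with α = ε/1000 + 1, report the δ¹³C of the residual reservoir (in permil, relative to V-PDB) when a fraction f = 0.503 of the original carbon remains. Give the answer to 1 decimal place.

δ₀ = (0.0112863/0.0112372 − 1)×1000 = (1.004369 − 1)×1000 = 4.369 permil
α − 1 = ε/1000 = 0.0071
f^(α−1) = 0.503^(0.0071) = 0.995133
δ_res = (4.369 + 1000) × 0.995133 − 1000 = 999.481 − 1000 = -0.52 permil

-0.5 permil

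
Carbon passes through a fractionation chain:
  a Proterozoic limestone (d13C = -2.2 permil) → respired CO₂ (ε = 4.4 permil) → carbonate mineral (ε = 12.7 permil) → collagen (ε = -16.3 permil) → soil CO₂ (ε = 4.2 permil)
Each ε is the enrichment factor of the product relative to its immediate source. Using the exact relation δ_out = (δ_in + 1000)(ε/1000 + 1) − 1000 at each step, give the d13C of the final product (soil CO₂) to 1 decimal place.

step 1: δ = (-2.20 + 1000)·(4.4/1000 + 1) − 1000 = 2.19 permil
step 2: δ = (2.19 + 1000)·(12.7/1000 + 1) − 1000 = 14.92 permil
step 3: δ = (14.92 + 1000)·(-16.3/1000 + 1) − 1000 = -1.63 permil
step 4: δ = (-1.63 + 1000)·(4.2/1000 + 1) − 1000 = 2.57 permil

2.6 permil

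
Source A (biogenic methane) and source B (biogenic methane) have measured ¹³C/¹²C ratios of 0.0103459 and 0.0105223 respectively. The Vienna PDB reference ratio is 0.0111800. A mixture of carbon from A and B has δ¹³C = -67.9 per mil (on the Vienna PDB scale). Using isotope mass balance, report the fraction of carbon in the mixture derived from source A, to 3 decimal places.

δ_A = (0.0103459/0.0111800 − 1)×1000 = (0.925394 − 1)×1000 = -74.606 per mil
δ_B = (0.0105223/0.0111800 − 1)×1000 = (0.941172 − 1)×1000 = -58.828 per mil
f_A = (δ_mix − δ_B)/(δ_A − δ_B) = (-67.9 − (-58.828))/(-74.606 − (-58.828))
f_A = -9.072 / -15.778 = 0.5750

0.575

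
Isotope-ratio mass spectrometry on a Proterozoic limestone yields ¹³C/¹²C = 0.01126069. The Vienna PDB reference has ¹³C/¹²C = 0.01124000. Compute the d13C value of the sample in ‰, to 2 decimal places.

1.84‰

d13C = (R_sample / R_standard − 1) × 1000
R_sample / R_standard = 0.01126069 / 0.01124000 = 1.001841
d13C = (1.001841 − 1) × 1000 = 1.841‰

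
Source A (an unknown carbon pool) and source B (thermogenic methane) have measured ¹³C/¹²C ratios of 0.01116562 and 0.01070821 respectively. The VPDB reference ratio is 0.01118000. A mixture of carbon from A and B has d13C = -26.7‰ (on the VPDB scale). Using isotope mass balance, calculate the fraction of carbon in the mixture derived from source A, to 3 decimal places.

0.379

δ_A = (0.01116562/0.01118000 − 1)×1000 = (0.998714 − 1)×1000 = -1.286‰
δ_B = (0.01070821/0.01118000 − 1)×1000 = (0.957801 − 1)×1000 = -42.199‰
f_A = (δ_mix − δ_B)/(δ_A − δ_B) = (-26.7 − (-42.199))/(-1.286 − (-42.199))
f_A = 15.499 / 40.913 = 0.3788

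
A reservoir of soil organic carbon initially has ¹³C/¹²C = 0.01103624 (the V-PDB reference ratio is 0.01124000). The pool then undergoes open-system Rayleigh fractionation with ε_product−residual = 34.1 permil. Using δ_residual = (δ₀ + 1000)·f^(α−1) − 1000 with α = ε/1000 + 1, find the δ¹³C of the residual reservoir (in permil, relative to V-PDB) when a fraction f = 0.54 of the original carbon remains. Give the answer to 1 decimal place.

δ₀ = (0.01103624/0.01124000 − 1)×1000 = (0.981872 − 1)×1000 = -18.128 permil
α − 1 = ε/1000 = 0.0341
f^(α−1) = 0.54^(0.0341) = 0.979207
δ_res = (-18.128 + 1000) × 0.979207 − 1000 = 961.456 − 1000 = -38.54 permil

-38.5 permil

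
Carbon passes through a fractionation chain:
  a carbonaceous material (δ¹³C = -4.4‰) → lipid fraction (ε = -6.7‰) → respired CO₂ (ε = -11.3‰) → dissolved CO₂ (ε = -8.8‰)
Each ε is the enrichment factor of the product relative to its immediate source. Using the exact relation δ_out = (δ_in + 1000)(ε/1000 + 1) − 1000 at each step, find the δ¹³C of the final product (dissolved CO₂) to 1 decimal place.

-30.8‰

step 1: δ = (-4.40 + 1000)·(-6.7/1000 + 1) − 1000 = -11.07‰
step 2: δ = (-11.07 + 1000)·(-11.3/1000 + 1) − 1000 = -22.25‰
step 3: δ = (-22.25 + 1000)·(-8.8/1000 + 1) − 1000 = -30.85‰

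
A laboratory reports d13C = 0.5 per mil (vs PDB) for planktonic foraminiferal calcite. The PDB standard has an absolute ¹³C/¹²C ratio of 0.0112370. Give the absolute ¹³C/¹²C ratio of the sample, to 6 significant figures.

0.0112426

R_sample = R_standard × (d13C/1000 + 1)
R_sample = 0.0112370 × (0.5/1000 + 1) = 0.0112370 × 1.000500
R_sample = 0.0112426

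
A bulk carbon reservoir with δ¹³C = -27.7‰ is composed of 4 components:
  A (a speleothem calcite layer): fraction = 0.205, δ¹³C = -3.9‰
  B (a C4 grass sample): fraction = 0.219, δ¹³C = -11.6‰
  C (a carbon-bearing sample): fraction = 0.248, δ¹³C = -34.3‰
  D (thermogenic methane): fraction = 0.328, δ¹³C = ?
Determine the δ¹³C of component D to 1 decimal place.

-48.3‰

Isotope mass balance: δ_bulk = Σ fᵢ·δᵢ.
-27.7 = 0.205×(-3.9) + 0.219×(-11.6) + 0.248×(-34.3) + 0.328×δ_D
0.328·δ_D = -27.7 − (-11.846) = -15.854
δ_D = -15.854 / 0.328 = -48.33‰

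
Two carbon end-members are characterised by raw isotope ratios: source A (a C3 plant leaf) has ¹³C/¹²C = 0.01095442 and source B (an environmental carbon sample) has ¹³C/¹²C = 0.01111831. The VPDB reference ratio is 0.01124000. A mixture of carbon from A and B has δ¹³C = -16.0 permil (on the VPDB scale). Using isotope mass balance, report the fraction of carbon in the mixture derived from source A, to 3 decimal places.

0.355

δ_A = (0.01095442/0.01124000 − 1)×1000 = (0.974593 − 1)×1000 = -25.407 permil
δ_B = (0.01111831/0.01124000 − 1)×1000 = (0.989173 − 1)×1000 = -10.827 permil
f_A = (δ_mix − δ_B)/(δ_A − δ_B) = (-16.0 − (-10.827))/(-25.407 − (-10.827))
f_A = -5.173 / -14.581 = 0.3548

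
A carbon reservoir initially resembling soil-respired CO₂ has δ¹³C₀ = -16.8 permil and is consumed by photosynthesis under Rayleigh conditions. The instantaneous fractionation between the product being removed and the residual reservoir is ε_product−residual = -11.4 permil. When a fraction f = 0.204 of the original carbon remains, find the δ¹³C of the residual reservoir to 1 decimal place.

Rayleigh residual: δ_res = (δ₀ + 1000)·f^(α−1) − 1000
α = ε/1000 + 1 = 0.98860, so α − 1 = -0.01140
f^(α−1) = 0.204^(-0.01140) = 1.018287
δ_res = (-16.8 + 1000) × 1.018287 − 1000 = 1001.180 − 1000 = 1.18 permil

1.2 permil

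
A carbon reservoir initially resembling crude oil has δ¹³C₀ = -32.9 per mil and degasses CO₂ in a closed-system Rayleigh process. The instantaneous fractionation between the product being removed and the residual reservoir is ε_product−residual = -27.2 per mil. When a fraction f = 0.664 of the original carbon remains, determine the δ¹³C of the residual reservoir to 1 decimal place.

-22.1 per mil

Rayleigh residual: δ_res = (δ₀ + 1000)·f^(α−1) − 1000
α = ε/1000 + 1 = 0.97280, so α − 1 = -0.02720
f^(α−1) = 0.664^(-0.02720) = 1.011200
δ_res = (-32.9 + 1000) × 1.011200 − 1000 = 977.931 − 1000 = -22.07 per mil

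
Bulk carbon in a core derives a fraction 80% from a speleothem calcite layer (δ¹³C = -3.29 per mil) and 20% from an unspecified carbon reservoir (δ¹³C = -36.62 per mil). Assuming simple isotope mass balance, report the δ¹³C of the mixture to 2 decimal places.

-9.96 per mil

δ_mix = f_A·δ_A + f_B·δ_B
δ_mix = 0.80 × (-3.29) + 0.20 × (-36.62)
δ_mix = -2.632 + -7.324 = -9.956 per mil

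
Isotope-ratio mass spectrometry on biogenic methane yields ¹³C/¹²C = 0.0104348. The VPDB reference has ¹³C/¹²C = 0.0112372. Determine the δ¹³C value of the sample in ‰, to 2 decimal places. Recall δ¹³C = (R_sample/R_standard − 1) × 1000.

δ¹³C = (R_sample / R_standard − 1) × 1000
R_sample / R_standard = 0.0104348 / 0.0112372 = 0.928594
δ¹³C = (0.928594 − 1) × 1000 = -71.406‰

-71.41‰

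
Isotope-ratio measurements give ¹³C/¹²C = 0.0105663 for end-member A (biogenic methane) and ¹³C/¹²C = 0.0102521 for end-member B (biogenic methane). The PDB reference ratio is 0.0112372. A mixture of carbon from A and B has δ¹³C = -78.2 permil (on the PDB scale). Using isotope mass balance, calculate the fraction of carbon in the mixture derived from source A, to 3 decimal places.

0.338

δ_A = (0.0105663/0.0112372 − 1)×1000 = (0.940297 − 1)×1000 = -59.703 permil
δ_B = (0.0102521/0.0112372 − 1)×1000 = (0.912336 − 1)×1000 = -87.664 permil
f_A = (δ_mix − δ_B)/(δ_A − δ_B) = (-78.2 − (-87.664))/(-59.703 − (-87.664))
f_A = 9.464 / 27.961 = 0.3385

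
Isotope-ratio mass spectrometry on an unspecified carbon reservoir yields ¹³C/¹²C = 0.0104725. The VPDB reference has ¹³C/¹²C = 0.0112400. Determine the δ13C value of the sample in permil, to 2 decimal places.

-68.28 permil

δ13C = (R_sample / R_standard − 1) × 1000
R_sample / R_standard = 0.0104725 / 0.0112400 = 0.931717
δ13C = (0.931717 − 1) × 1000 = -68.283 permil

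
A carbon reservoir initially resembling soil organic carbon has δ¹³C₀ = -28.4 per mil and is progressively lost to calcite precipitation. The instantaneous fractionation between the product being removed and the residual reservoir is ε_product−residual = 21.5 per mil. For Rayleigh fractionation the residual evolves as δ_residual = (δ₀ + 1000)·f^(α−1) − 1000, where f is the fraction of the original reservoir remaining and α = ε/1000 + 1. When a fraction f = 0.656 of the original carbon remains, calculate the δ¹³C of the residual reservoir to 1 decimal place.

-37.2 per mil

Rayleigh residual: δ_res = (δ₀ + 1000)·f^(α−1) − 1000
α = ε/1000 + 1 = 1.02150, so α − 1 = 0.02150
f^(α−1) = 0.656^(0.02150) = 0.990977
δ_res = (-28.4 + 1000) × 0.990977 − 1000 = 962.833 − 1000 = -37.17 per mil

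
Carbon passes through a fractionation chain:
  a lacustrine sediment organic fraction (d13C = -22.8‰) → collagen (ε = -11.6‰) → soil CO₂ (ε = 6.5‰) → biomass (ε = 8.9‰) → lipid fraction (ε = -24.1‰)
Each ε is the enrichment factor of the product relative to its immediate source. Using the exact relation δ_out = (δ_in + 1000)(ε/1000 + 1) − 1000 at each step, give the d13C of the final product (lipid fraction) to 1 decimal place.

-42.8‰

step 1: δ = (-22.80 + 1000)·(-11.6/1000 + 1) − 1000 = -34.14‰
step 2: δ = (-34.14 + 1000)·(6.5/1000 + 1) − 1000 = -27.86‰
step 3: δ = (-27.86 + 1000)·(8.9/1000 + 1) − 1000 = -19.21‰
step 4: δ = (-19.21 + 1000)·(-24.1/1000 + 1) − 1000 = -42.84‰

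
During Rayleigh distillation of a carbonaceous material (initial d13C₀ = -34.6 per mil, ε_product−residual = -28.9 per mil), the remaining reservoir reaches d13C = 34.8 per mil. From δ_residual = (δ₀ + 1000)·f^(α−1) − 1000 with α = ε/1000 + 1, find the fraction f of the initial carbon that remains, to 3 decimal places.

α − 1 = ε/1000 = -0.0289
(δ_res + 1000)/(δ₀ + 1000) = (34.8 + 1000)/(-34.6 + 1000) = 1034.8/965.4 = 1.071887
f = 1.071887^(1/-0.0289) = exp(ln(1.071887)/-0.0289) = exp(0.06942/-0.0289)
f = exp(-2.4021) = 0.0905

0.091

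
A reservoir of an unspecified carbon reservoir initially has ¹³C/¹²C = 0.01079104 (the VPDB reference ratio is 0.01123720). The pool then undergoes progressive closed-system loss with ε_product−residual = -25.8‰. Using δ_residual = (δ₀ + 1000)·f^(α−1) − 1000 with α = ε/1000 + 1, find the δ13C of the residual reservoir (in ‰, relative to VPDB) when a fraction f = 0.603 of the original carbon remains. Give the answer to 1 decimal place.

δ₀ = (0.01079104/0.01123720 − 1)×1000 = (0.960296 − 1)×1000 = -39.704‰
α − 1 = ε/1000 = -0.0258
f^(α−1) = 0.603^(-0.0258) = 1.013136
δ_res = (-39.704 + 1000) × 1.013136 − 1000 = 972.911 − 1000 = -27.09‰

-27.1‰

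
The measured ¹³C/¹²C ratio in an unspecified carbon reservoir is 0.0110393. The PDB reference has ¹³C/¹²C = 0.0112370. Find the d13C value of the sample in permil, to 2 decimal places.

-17.59 permil

d13C = (R_sample / R_standard − 1) × 1000
R_sample / R_standard = 0.0110393 / 0.0112370 = 0.982406
d13C = (0.982406 − 1) × 1000 = -17.594 permil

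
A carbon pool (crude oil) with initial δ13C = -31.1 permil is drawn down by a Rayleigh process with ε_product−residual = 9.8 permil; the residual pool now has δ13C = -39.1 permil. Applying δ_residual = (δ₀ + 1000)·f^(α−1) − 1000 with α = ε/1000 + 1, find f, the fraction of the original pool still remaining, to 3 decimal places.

α − 1 = ε/1000 = 0.0098
(δ_res + 1000)/(δ₀ + 1000) = (-39.1 + 1000)/(-31.1 + 1000) = 960.9/968.9 = 0.991743
f = 0.991743^(1/0.0098) = exp(ln(0.991743)/0.0098) = exp(-0.00829/0.0098)
f = exp(-0.8460) = 0.4291

0.429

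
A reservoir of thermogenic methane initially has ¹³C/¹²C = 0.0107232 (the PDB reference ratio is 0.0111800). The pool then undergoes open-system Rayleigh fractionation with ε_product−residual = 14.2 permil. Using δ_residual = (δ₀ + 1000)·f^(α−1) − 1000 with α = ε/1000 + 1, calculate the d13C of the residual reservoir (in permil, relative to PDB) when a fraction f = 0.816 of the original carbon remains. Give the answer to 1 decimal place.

-43.6 permil

δ₀ = (0.0107232/0.0111800 − 1)×1000 = (0.959141 − 1)×1000 = -40.859 permil
α − 1 = ε/1000 = 0.0142
f^(α−1) = 0.816^(0.0142) = 0.997117
δ_res = (-40.859 + 1000) × 0.997117 − 1000 = 956.376 − 1000 = -43.62 permil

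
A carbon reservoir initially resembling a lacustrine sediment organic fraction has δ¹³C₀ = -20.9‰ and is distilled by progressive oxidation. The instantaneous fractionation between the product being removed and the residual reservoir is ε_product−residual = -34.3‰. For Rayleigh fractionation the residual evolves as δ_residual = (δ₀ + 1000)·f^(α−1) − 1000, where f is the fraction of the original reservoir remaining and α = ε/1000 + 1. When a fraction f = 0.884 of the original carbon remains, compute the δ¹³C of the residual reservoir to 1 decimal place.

-16.8‰

Rayleigh residual: δ_res = (δ₀ + 1000)·f^(α−1) − 1000
α = ε/1000 + 1 = 0.96570, so α − 1 = -0.03430
f^(α−1) = 0.884^(-0.03430) = 1.004238
δ_res = (-20.9 + 1000) × 1.004238 − 1000 = 983.250 − 1000 = -16.75‰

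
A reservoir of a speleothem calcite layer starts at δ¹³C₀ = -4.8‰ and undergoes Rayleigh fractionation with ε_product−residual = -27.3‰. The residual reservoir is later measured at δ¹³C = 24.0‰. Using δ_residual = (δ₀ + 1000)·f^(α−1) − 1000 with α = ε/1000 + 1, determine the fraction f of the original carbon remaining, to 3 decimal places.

0.352

α − 1 = ε/1000 = -0.0273
(δ_res + 1000)/(δ₀ + 1000) = (24.0 + 1000)/(-4.8 + 1000) = 1024.0/995.2 = 1.028939
f = 1.028939^(1/-0.0273) = exp(ln(1.028939)/-0.0273) = exp(0.02853/-0.0273)
f = exp(-1.0450) = 0.3517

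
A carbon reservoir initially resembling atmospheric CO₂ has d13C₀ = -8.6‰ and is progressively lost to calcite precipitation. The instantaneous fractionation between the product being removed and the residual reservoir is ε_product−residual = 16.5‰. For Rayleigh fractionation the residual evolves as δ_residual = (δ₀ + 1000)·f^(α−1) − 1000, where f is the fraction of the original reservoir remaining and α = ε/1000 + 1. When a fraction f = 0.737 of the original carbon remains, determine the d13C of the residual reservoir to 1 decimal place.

Rayleigh residual: δ_res = (δ₀ + 1000)·f^(α−1) − 1000
α = ε/1000 + 1 = 1.01650, so α − 1 = 0.01650
f^(α−1) = 0.737^(0.01650) = 0.994977
δ_res = (-8.6 + 1000) × 0.994977 − 1000 = 986.421 − 1000 = -13.58‰

-13.6‰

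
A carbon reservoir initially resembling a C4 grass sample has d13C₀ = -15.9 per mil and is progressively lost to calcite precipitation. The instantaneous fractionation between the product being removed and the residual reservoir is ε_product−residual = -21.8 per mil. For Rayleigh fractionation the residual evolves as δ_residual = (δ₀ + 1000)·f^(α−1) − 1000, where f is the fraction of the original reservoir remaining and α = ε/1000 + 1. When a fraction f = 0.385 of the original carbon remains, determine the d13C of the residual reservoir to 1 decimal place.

4.8 per mil

Rayleigh residual: δ_res = (δ₀ + 1000)·f^(α−1) − 1000
α = ε/1000 + 1 = 0.97820, so α − 1 = -0.02180
f^(α−1) = 0.385^(-0.02180) = 1.021026
δ_res = (-15.9 + 1000) × 1.021026 − 1000 = 1004.792 − 1000 = 4.79 per mil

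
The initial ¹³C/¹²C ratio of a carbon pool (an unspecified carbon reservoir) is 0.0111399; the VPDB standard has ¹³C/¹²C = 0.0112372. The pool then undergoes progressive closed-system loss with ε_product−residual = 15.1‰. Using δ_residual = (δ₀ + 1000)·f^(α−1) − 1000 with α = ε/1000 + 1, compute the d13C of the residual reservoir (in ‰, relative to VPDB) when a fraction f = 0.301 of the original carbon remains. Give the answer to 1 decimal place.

-26.5‰

δ₀ = (0.0111399/0.0112372 − 1)×1000 = (0.991341 − 1)×1000 = -8.659‰
α − 1 = ε/1000 = 0.0151
f^(α−1) = 0.301^(0.0151) = 0.982034
δ_res = (-8.659 + 1000) × 0.982034 − 1000 = 973.530 − 1000 = -26.47‰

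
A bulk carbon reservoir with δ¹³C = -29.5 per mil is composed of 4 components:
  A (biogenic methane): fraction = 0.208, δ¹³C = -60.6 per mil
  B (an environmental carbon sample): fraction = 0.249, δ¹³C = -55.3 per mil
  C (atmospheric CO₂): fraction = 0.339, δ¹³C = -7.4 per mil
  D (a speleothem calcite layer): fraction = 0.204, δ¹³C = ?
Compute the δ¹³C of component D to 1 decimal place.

-3.0 per mil

Isotope mass balance: δ_bulk = Σ fᵢ·δᵢ.
-29.5 = 0.208×(-60.6) + 0.249×(-55.3) + 0.339×(-7.4) + 0.204×δ_D
0.204·δ_D = -29.5 − (-28.883) = -0.617
δ_D = -0.617 / 0.204 = -3.02 per mil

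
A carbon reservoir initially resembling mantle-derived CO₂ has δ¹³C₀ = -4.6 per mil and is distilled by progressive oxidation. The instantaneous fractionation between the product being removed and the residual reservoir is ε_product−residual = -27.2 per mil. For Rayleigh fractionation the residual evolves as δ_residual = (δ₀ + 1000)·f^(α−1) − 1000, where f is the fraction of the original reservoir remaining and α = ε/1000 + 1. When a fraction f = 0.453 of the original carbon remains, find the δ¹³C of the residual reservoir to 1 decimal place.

Rayleigh residual: δ_res = (δ₀ + 1000)·f^(α−1) − 1000
α = ε/1000 + 1 = 0.97280, so α − 1 = -0.02720
f^(α−1) = 0.453^(-0.02720) = 1.021772
δ_res = (-4.6 + 1000) × 1.021772 − 1000 = 1017.072 − 1000 = 17.07 per mil

17.1 per mil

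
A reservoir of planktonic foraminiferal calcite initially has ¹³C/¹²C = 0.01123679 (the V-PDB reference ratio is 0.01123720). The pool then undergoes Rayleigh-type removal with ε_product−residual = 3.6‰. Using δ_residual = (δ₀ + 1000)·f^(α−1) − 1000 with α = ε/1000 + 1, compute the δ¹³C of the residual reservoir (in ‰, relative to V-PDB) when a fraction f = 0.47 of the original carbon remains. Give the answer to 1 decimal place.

-2.8‰

δ₀ = (0.01123679/0.01123720 − 1)×1000 = (0.999964 − 1)×1000 = -0.036‰
α − 1 = ε/1000 = 0.0036
f^(α−1) = 0.47^(0.0036) = 0.997286
δ_res = (-0.036 + 1000) × 0.997286 − 1000 = 997.249 − 1000 = -2.75‰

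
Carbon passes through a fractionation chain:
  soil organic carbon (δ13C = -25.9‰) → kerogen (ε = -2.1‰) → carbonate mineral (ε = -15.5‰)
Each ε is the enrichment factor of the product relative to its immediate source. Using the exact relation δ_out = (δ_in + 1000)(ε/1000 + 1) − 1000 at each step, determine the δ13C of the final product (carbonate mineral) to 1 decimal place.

-43.0‰

step 1: δ = (-25.90 + 1000)·(-2.1/1000 + 1) − 1000 = -27.95‰
step 2: δ = (-27.95 + 1000)·(-15.5/1000 + 1) − 1000 = -43.01‰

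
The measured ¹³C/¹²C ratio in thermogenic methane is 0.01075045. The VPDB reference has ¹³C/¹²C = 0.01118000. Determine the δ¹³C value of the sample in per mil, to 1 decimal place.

-38.4 per mil

δ¹³C = (R_sample / R_standard − 1) × 1000
R_sample / R_standard = 0.01075045 / 0.01118000 = 0.961579
δ¹³C = (0.961579 − 1) × 1000 = -38.42 per mil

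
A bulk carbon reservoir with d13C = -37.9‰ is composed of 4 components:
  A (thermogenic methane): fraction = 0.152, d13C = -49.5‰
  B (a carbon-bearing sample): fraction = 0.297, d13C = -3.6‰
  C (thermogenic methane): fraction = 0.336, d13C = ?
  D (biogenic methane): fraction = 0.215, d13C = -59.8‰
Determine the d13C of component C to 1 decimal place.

-49.0‰

Isotope mass balance: δ_bulk = Σ fᵢ·δᵢ.
-37.9 = 0.152×(-49.5) + 0.297×(-3.6) + 0.336×δ_C + 0.215×(-59.8)
0.336·δ_C = -37.9 − (-21.450) = -16.450
δ_C = -16.450 / 0.336 = -48.96‰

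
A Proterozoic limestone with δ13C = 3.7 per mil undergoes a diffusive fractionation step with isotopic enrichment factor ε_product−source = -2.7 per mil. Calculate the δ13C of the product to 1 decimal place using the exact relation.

1.0 per mil

To first order, δ_product ≈ δ_source + ε = 1.0 per mil.
Exactly, δ_product = (δ_source + 1000)·(ε/1000 + 1) − 1000.
δ_product = (3.7 + 1000) × (-2.7/1000 + 1) − 1000
δ_product = 0.99 per mil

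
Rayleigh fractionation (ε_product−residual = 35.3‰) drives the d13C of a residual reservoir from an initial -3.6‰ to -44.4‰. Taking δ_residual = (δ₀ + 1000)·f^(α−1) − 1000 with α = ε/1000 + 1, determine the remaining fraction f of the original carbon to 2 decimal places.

0.31

α − 1 = ε/1000 = 0.0353
(δ_res + 1000)/(δ₀ + 1000) = (-44.4 + 1000)/(-3.6 + 1000) = 955.6/996.4 = 0.959053
f = 0.959053^(1/0.0353) = exp(ln(0.959053)/0.0353) = exp(-0.04181/0.0353)
f = exp(-1.1844) = 0.3059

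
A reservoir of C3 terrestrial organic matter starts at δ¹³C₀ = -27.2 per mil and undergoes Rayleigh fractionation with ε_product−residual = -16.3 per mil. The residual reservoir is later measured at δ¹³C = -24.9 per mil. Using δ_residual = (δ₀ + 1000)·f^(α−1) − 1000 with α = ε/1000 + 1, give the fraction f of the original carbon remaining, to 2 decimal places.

0.87

α − 1 = ε/1000 = -0.0163
(δ_res + 1000)/(δ₀ + 1000) = (-24.9 + 1000)/(-27.2 + 1000) = 975.1/972.8 = 1.002364
f = 1.002364^(1/-0.0163) = exp(ln(1.002364)/-0.0163) = exp(0.00236/-0.0163)
f = exp(-0.1449) = 0.8651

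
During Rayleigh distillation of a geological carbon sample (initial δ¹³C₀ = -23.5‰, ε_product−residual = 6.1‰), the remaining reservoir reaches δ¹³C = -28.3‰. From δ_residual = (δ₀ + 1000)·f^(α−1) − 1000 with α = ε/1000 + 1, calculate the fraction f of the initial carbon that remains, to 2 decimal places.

0.45

α − 1 = ε/1000 = 0.0061
(δ_res + 1000)/(δ₀ + 1000) = (-28.3 + 1000)/(-23.5 + 1000) = 971.7/976.5 = 0.995084
f = 0.995084^(1/0.0061) = exp(ln(0.995084)/0.0061) = exp(-0.00493/0.0061)
f = exp(-0.8078) = 0.4458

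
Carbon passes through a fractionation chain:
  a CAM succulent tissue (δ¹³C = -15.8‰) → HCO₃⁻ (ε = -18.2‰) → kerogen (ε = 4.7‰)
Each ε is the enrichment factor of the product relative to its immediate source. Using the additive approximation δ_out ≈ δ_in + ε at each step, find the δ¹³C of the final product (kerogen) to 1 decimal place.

-29.3‰

step 1: δ ≈ -15.8 + (-18.2) = -34.0‰
step 2: δ ≈ -34.0 + (4.7) = -29.3‰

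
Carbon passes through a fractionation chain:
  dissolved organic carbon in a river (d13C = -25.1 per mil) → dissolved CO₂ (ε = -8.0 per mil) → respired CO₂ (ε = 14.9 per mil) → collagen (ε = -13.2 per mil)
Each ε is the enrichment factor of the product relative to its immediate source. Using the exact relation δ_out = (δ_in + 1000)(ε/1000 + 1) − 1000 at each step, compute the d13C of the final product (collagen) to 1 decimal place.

step 1: δ = (-25.10 + 1000)·(-8.0/1000 + 1) − 1000 = -32.90 per mil
step 2: δ = (-32.90 + 1000)·(14.9/1000 + 1) − 1000 = -18.49 per mil
step 3: δ = (-18.49 + 1000)·(-13.2/1000 + 1) − 1000 = -31.45 per mil

-31.4 per mil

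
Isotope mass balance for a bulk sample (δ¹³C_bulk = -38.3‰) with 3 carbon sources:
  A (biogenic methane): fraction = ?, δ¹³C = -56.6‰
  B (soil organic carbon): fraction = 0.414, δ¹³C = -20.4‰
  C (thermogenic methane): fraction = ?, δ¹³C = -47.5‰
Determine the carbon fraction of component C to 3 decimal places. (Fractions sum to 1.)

Let f_C and f_A be the unknown fractions; fractions sum to 1 so f_C + f_A = 0.586.
Mass balance: Σ fᵢ·δᵢ = δ_bulk ⇒ f_C·(-47.5) + f_A·(-56.6) = -38.3 − (-8.446) = -29.854
Substitute f_A = 0.586 − f_C:
f_C·(-47.5 − -56.6) = -29.854 − 0.586×(-56.6) = 3.313
f_C = 3.313 / 9.1 = 0.3641

0.364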